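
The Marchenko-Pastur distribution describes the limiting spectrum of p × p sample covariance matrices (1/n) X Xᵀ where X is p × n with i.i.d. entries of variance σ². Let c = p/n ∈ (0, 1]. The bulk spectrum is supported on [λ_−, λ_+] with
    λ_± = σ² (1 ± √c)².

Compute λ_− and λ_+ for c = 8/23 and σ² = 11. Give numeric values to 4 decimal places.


c = 8/23 = 0.347826; √c = 0.589768.
λ_− = σ² (1 − √c)² = 11 · (1 − 0.589768)² = 11 · (0.410232)² = 1.851195.
λ_+ = σ² (1 + √c)² = 11 · (1 + 0.589768)² = 11 · (1.589768)² = 27.800979.

Rounded to 4 decimal places: λ_− ≈ 1.8512, λ_+ ≈ 27.8010.


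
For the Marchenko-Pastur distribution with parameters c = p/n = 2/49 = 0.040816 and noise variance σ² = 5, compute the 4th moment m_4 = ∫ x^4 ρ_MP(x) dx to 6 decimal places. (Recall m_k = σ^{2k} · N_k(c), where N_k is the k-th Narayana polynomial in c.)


E[X⁴] = σ⁸ (1 + 6c + 6c² + c³) (fourth MP moment). With σ² = 5 (so σ⁸ = 625) and c = 2/49 = 0.040816: E[X⁴] = 625 · (1 + 6·0.040816 + 6·(0.040816)² + (0.040816)³) = 625 · 1.254962.

So E[X^4] = 784.351121.


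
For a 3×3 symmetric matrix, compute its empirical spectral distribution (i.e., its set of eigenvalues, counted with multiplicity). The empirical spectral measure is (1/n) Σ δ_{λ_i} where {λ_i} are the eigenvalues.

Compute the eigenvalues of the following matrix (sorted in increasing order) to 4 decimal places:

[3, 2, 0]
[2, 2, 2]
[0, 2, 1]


Since M is real symmetric, all three eigenvalues are real; they are the roots of det(λI − M) = λ³ − (tr M) λ² + s λ − det M, where s is the sum of the principal 2×2 minors.
tr M = 3 + 2 + 1 = 6.
s = (3·2 − 2²) + (3·1 − 0²) + (2·1 − 2²) = 2 + 3 + (-2) = 3.
det M (expand along row 1) = 3·(-2) − 2·2 + 0·4 = -10.
Characteristic polynomial: λ³ − 6λ² + 3λ + 10 = 0.
Substitute λ = y + (tr M)/3 = y + 2.000000 to remove the quadratic term: y³ + p·y + q = 0 with p = s − (tr M)²/3 = -9.000000 and q = −2(tr M)³/27 + (tr M)·s/3 − det M = 0.000000.
Three real roots ⇒ use the trigonometric (Viète) form: r = 2√(−p/3) = 3.464102, φ = arccos(3q/(p·r)) = arccos(0.000000) = 1.570796 rad.
y_k = r·cos(φ/3 − 2πk/3) for k = 0, 1, 2 gives y = 3.000000, 0.000000, -3.000000.
λ_k = y_k + 2.000000 gives λ = 5.0000, 2.0000, -1.0000 (check: the sum is 6.0000 = tr M).

Eigenvalues sorted in increasing order: [-1.0000, 2.0000, 5.0000].


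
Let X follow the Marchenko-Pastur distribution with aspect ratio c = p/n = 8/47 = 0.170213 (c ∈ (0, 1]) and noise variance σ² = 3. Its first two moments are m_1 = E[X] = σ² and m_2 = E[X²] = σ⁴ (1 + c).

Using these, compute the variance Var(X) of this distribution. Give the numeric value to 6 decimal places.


m_1 = E[X] = σ² = 3, so m_1² = 9.
m_2 = E[X²] = σ⁴ (1 + c) = 9 · (1 + 0.170213) = 9 · 1.170213 = 10.531915.
(Note m_2 − m_1² simplifies to c · σ⁴ = 0.170213 · 9.)

Var(X) = m_2 − m_1² = 10.531915 − 9 = 1.531915.


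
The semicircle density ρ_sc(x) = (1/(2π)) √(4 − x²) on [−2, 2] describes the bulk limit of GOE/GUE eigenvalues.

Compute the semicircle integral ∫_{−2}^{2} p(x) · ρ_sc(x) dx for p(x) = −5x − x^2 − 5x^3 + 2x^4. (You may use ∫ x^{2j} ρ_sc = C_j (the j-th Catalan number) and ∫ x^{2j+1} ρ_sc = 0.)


Write p(x) = Σ a_i x^i, split into monomials and integrate each against ρ_sc separately.
Using ∫ x^{2j} ρ_sc = C_j = (1/(j+1)) C(2j, j) (Catalan numbers) and ∫ x^{2j+1} ρ_sc = 0 (odd monomials vanish by symmetry):
  i = 1 (odd): ∫ x^1 ρ_sc = 0 (vanishes)
  i = 2 (even): a_2 · C_{1} = -1 · 1 = -1
  i = 3 (odd): ∫ x^3 ρ_sc = 0 (vanishes)
  i = 4 (even): a_4 · C_{2} = 2 · 2 = 4

Summing the contributions: ∫_{−2}^{2} p(x) ρ_sc(x) dx = (-1) + 4 = 3.


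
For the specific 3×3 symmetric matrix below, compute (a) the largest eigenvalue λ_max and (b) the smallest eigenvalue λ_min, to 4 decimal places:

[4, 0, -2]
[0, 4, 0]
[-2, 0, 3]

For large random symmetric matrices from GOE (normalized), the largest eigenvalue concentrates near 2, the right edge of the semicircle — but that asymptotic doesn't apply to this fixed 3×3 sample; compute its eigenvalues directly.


Since M is real symmetric, all three eigenvalues are real; they are the roots of det(λI − M) = λ³ − (tr M) λ² + s λ − det M, where s is the sum of the principal 2×2 minors.
tr M = 4 + 4 + 3 = 11.
s = (4·4 − 0²) + (4·3 − (-2)²) + (4·3 − 0²) = 16 + 8 + 12 = 36.
det M (expand along row 1) = 4·12 − 0·0 + (-2)·8 = 32.
Characteristic polynomial: λ³ − 11λ² + 36λ − 32 = 0.
Substitute λ = y + (tr M)/3 = y + 3.666667 to remove the quadratic term: y³ + p·y + q = 0 with p = s − (tr M)²/3 = -4.333333 and q = −2(tr M)³/27 + (tr M)·s/3 − det M = 1.407407.
Three real roots ⇒ use the trigonometric (Viète) form: r = 2√(−p/3) = 2.403701, φ = arccos(3q/(p·r)) = arccos(-0.405358) = 1.988167 rad.
y_k = r·cos(φ/3 − 2πk/3) for k = 0, 1, 2 gives y = 1.894886, 0.333333, -2.228219.
λ_k = y_k + 3.666667 gives λ = 5.5616, 4.0000, 1.4384 (check: the sum is 11.0000 = tr M).

Hence λ_max = 5.5616 and λ_min = 1.4384.


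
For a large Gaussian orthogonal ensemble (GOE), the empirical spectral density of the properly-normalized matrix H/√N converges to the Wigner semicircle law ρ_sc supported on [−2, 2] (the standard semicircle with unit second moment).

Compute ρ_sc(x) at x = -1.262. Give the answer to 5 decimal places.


ρ_sc(x) = (1/(2π)) √(4 − x²). With x = -1.262:
  4 − x² = 4 − (-1.262)² = 4 − 1.592644 = 2.407356.
  √(4 − x²) = 1.551566.
  1/(2π) = 0.159155.
  ρ_sc(-1.262) = 0.159155 · 1.551566 = 0.246939.

Rounded to 5 decimal places: ρ_sc(-1.262) ≈ 0.24694.


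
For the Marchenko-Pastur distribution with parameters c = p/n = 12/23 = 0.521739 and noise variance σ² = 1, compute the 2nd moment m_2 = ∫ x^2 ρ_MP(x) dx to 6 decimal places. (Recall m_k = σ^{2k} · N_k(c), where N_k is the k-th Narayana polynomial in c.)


E[X²] = σ⁴ (1 + c) (second MP moment). With σ² = 1 (so σ⁴ = 1) and c = 12/23 = 0.521739: E[X²] = 1 · (1 + 0.521739) = 1 · 1.521739.

So E[X^2] = 1.521739.


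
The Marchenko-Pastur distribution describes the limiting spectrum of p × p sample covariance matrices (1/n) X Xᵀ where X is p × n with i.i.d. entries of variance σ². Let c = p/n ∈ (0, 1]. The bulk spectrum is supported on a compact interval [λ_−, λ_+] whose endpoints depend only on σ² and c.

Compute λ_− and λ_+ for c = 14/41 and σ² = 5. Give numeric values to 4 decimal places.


c = 14/41 = 0.341463; √c = 0.584349.
λ_− = σ² (1 − √c)² = 5 · (1 − 0.584349)² = 5 · (0.415651)² = 0.863830.
λ_+ = σ² (1 + √c)² = 5 · (1 + 0.584349)² = 5 · (1.584349)² = 12.550804.

Rounded to 4 decimal places: λ_− ≈ 0.8638, λ_+ ≈ 12.5508.


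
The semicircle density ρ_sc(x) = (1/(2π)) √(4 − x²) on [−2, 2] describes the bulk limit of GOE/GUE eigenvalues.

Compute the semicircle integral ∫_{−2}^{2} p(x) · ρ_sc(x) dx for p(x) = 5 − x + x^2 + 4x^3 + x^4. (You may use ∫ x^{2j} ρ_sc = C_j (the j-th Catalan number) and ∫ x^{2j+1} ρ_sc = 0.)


Write p(x) = Σ a_i x^i, split into monomials and integrate each against ρ_sc separately.
Using ∫ x^{2j} ρ_sc = C_j = (1/(j+1)) C(2j, j) (Catalan numbers) and ∫ x^{2j+1} ρ_sc = 0 (odd monomials vanish by symmetry):
  i = 0 (even): a_0 · C_{0} = 5 · 1 = 5
  i = 1 (odd): ∫ x^1 ρ_sc = 0 (vanishes)
  i = 2 (even): a_2 · C_{1} = 1 · 1 = 1
  i = 3 (odd): ∫ x^3 ρ_sc = 0 (vanishes)
  i = 4 (even): a_4 · C_{2} = 1 · 2 = 2

Summing the contributions: ∫_{−2}^{2} p(x) ρ_sc(x) dx = 5 + 1 + 2 = 8.


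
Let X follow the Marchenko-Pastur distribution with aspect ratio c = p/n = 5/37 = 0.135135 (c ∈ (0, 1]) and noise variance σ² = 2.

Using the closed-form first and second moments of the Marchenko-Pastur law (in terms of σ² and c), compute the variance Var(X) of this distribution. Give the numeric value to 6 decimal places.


Recall the MP moments m_1 = E[X] = σ² and m_2 = E[X²] = σ⁴ (1 + c).
m_1 = E[X] = σ² = 2, so m_1² = 4.
m_2 = E[X²] = σ⁴ (1 + c) = 4 · (1 + 0.135135) = 4 · 1.135135 = 4.540541.
(Note m_2 − m_1² simplifies to c · σ⁴ = 0.135135 · 4.)

Var(X) = m_2 − m_1² = 4.540541 − 4 = 0.540541.


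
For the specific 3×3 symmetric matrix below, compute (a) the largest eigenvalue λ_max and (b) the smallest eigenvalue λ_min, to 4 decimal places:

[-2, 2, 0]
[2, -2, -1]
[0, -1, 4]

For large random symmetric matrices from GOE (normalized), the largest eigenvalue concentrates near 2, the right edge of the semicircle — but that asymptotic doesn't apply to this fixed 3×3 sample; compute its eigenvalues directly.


Since M is real symmetric, all three eigenvalues are real; they are the roots of det(λI − M) = λ³ − (tr M) λ² + s λ − det M, where s is the sum of the principal 2×2 minors.
tr M = -2 + (-2) + 4 = 0.
s = ((-2)·(-2) − 2²) + ((-2)·4 − 0²) + ((-2)·4 − (-1)²) = 0 + (-8) + (-9) = -17.
det M (expand along row 1) = (-2)·(-9) − 2·8 + 0·(-2) = 2.
Characteristic polynomial: λ³ − 17λ − 2 = 0.
Substitute λ = y + (tr M)/3 = y + 0.000000 to remove the quadratic term: y³ + p·y + q = 0 with p = s − (tr M)²/3 = -17.000000 and q = −2(tr M)³/27 + (tr M)·s/3 − det M = -2.000000.
Three real roots ⇒ use the trigonometric (Viète) form: r = 2√(−p/3) = 4.760952, φ = arccos(3q/(p·r)) = arccos(0.074132) = 1.496596 rad.
y_k = r·cos(φ/3 − 2πk/3) for k = 0, 1, 2 gives y = 4.180716, -0.117743, -4.062973.
λ_k = y_k + 0.000000 gives λ = 4.1807, -0.1177, -4.0630 (check: the sum is 0.0000 = tr M).

Hence λ_max = 4.1807 and λ_min = -4.0630.


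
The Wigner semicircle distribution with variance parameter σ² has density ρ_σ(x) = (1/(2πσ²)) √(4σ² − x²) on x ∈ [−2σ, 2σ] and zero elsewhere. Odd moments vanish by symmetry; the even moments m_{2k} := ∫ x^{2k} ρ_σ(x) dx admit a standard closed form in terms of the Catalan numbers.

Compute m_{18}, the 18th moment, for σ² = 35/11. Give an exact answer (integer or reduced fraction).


By the scaled semicircle moment identity, m_{2k} = σ^{2k} · C_k with k = 9.
C_9 = (1/(k+1)) · C(2k, k) = (1/10) · C(18, 9) = (1/10) · 48620 = 4862.
σ^{2k} = (σ²)^k = (35/11)^9 = 78815638671875/2357947691.

Therefore m_{18} = σ^{18} · C_9 = (78815638671875/2357947691) · 4862 = 34836512292968750/214358881.


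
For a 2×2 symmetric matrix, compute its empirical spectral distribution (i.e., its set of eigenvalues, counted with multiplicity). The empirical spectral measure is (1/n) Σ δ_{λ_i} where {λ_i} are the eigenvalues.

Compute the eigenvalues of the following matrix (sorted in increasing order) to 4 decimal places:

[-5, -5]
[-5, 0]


Since M is real symmetric, both eigenvalues are real; they are the roots of det(λI − M) = λ² − (tr M) λ + det M.
tr M = -5 + 0 = -5.
det M = (-5)·0 − (-5)² = 0 − 25 = -25.
Characteristic polynomial: λ² + 5λ − 25 = 0.
Discriminant Δ = (tr M)² − 4·det M = 25 − (-100) = 125; √Δ = 11.180340.
λ = (tr M ± √Δ)/2 = (-5 ± 11.180340)/2, giving (tr M − √Δ)/2 = -8.0902 and (tr M + √Δ)/2 = 3.0902.

Eigenvalues sorted in increasing order: [-8.0902, 3.0902].


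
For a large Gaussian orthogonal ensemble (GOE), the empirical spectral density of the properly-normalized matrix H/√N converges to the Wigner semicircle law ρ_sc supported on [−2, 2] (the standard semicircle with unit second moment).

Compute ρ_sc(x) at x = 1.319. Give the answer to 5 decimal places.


ρ_sc(x) = (1/(2π)) √(4 − x²). With x = 1.319:
  4 − x² = 4 − (1.319)² = 4 − 1.739761 = 2.260239.
  √(4 − x²) = 1.503409.
  1/(2π) = 0.159155.
  ρ_sc(1.319) = 0.159155 · 1.503409 = 0.239275.

Rounded to 5 decimal places: ρ_sc(1.319) ≈ 0.23927.


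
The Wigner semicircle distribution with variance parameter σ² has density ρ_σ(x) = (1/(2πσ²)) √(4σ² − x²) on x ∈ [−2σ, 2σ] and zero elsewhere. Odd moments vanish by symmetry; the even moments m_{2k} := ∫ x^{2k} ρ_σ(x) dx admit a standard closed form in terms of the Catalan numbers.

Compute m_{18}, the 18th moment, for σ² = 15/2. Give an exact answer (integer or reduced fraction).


By the scaled semicircle moment identity, m_{2k} = σ^{2k} · C_k with k = 9.
C_9 = (1/(k+1)) · C(2k, k) = (1/10) · C(18, 9) = (1/10) · 48620 = 4862.
σ^{2k} = (σ²)^k = (15/2)^9 = 38443359375/512.

Therefore m_{18} = σ^{18} · C_9 = (38443359375/512) · 4862 = 93455806640625/256.


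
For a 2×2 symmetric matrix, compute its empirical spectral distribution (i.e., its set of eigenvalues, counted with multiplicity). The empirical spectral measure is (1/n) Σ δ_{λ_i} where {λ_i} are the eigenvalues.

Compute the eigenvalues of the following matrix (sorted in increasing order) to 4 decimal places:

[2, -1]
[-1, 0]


Since M is real symmetric, both eigenvalues are real; they are the roots of det(λI − M) = λ² − (tr M) λ + det M.
tr M = 2 + 0 = 2.
det M = 2·0 − (-1)² = 0 − 1 = -1.
Characteristic polynomial: λ² − 2λ − 1 = 0.
Discriminant Δ = (tr M)² − 4·det M = 4 − (-4) = 8; √Δ = 2.828427.
λ = (tr M ± √Δ)/2 = (2 ± 2.828427)/2, giving (tr M − √Δ)/2 = -0.4142 and (tr M + √Δ)/2 = 2.4142.

Eigenvalues sorted in increasing order: [-0.4142, 2.4142].


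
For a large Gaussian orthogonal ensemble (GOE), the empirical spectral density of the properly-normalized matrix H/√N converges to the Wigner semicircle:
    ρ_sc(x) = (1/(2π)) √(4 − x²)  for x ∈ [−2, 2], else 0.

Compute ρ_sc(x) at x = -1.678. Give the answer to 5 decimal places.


ρ_sc(x) = (1/(2π)) √(4 − x²). With x = -1.678:
  4 − x² = 4 − (-1.678)² = 4 − 2.815684 = 1.184316.
  √(4 − x²) = 1.088263.
  1/(2π) = 0.159155.
  ρ_sc(-1.678) = 0.159155 · 1.088263 = 0.173202.

Rounded to 5 decimal places: ρ_sc(-1.678) ≈ 0.17320.


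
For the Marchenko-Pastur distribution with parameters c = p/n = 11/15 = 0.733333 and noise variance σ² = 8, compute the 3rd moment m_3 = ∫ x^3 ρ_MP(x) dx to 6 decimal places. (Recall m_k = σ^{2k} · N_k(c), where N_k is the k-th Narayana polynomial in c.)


E[X³] = σ⁶ (1 + 3c + c²) (third MP moment). With σ² = 8 (so σ⁶ = 512) and c = 11/15 = 0.733333: E[X³] = 512 · (1 + 3·0.733333 + (0.733333)²) = 512 · 3.737778.

So E[X^3] = 1913.742222.


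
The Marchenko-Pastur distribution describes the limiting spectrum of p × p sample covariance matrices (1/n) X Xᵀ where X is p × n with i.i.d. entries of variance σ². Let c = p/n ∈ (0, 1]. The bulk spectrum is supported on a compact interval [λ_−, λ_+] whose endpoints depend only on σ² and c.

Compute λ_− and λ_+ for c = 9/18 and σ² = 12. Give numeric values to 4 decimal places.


c = 9/18 = 0.500000; √c = 0.707107.
λ_− = σ² (1 − √c)² = 12 · (1 − 0.707107)² = 12 · (0.292893)² = 1.029437.
λ_+ = σ² (1 + √c)² = 12 · (1 + 0.707107)² = 12 · (1.707107)² = 34.970563.

Rounded to 4 decimal places: λ_− ≈ 1.0294, λ_+ ≈ 34.9706.


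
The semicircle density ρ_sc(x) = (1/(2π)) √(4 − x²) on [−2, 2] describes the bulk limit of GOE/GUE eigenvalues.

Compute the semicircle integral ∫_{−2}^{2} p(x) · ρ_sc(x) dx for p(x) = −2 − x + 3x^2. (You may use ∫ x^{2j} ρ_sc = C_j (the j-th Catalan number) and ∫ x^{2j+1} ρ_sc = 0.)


Write p(x) = Σ a_i x^i, split into monomials and integrate each against ρ_sc separately.
Using ∫ x^{2j} ρ_sc = C_j = (1/(j+1)) C(2j, j) (Catalan numbers) and ∫ x^{2j+1} ρ_sc = 0 (odd monomials vanish by symmetry):
  i = 0 (even): a_0 · C_{0} = -2 · 1 = -2
  i = 1 (odd): ∫ x^1 ρ_sc = 0 (vanishes)
  i = 2 (even): a_2 · C_{1} = 3 · 1 = 3

Summing the contributions: ∫_{−2}^{2} p(x) ρ_sc(x) dx = (-2) + 3 = 1.


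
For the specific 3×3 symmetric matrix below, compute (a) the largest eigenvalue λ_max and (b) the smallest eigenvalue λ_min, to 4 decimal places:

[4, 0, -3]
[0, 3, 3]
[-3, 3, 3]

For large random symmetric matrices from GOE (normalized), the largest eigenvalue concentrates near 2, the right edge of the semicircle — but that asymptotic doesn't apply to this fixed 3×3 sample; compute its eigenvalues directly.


Since M is real symmetric, all three eigenvalues are real; they are the roots of det(λI − M) = λ³ − (tr M) λ² + s λ − det M, where s is the sum of the principal 2×2 minors.
tr M = 4 + 3 + 3 = 10.
s = (4·3 − 0²) + (4·3 − (-3)²) + (3·3 − 3²) = 12 + 3 + 0 = 15.
det M (expand along row 1) = 4·0 − 0·9 + (-3)·9 = -27.
Characteristic polynomial: λ³ − 10λ² + 15λ + 27 = 0.
Substitute λ = y + (tr M)/3 = y + 3.333333 to remove the quadratic term: y³ + p·y + q = 0 with p = s − (tr M)²/3 = -18.333333 and q = −2(tr M)³/27 + (tr M)·s/3 − det M = 2.925926.
Three real roots ⇒ use the trigonometric (Viète) form: r = 2√(−p/3) = 4.944132, φ = arccos(3q/(p·r)) = arccos(-0.096840) = 1.667788 rad.
y_k = r·cos(φ/3 − 2πk/3) for k = 0, 1, 2 gives y = 4.199597, 0.159819, -4.359416.
λ_k = y_k + 3.333333 gives λ = 7.5329, 3.4932, -1.0261 (check: the sum is 10.0000 = tr M).

Hence λ_max = 7.5329 and λ_min = -1.0261.


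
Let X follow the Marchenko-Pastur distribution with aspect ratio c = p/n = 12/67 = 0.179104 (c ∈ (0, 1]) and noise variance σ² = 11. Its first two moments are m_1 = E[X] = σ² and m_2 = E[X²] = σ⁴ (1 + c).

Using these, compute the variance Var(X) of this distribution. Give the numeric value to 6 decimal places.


m_1 = E[X] = σ² = 11, so m_1² = 121.
m_2 = E[X²] = σ⁴ (1 + c) = 121 · (1 + 0.179104) = 121 · 1.179104 = 142.671642.
(Note m_2 − m_1² simplifies to c · σ⁴ = 0.179104 · 121.)

Var(X) = m_2 − m_1² = 142.671642 − 121 = 21.671642.


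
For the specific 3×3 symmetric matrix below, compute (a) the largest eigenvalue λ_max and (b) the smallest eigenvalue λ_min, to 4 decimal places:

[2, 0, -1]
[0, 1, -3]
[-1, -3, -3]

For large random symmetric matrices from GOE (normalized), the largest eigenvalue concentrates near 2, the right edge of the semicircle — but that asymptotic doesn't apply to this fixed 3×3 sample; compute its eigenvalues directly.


Since M is real symmetric, all three eigenvalues are real; they are the roots of det(λI − M) = λ³ − (tr M) λ² + s λ − det M, where s is the sum of the principal 2×2 minors.
tr M = 2 + 1 + (-3) = 0.
s = (2·1 − 0²) + (2·(-3) − (-1)²) + (1·(-3) − (-3)²) = 2 + (-7) + (-12) = -17.
det M (expand along row 1) = 2·(-12) − 0·(-3) + (-1)·1 = -25.
Characteristic polynomial: λ³ − 17λ + 25 = 0.
Substitute λ = y + (tr M)/3 = y + 0.000000 to remove the quadratic term: y³ + p·y + q = 0 with p = s − (tr M)²/3 = -17.000000 and q = −2(tr M)³/27 + (tr M)·s/3 − det M = 25.000000.
Three real roots ⇒ use the trigonometric (Viète) form: r = 2√(−p/3) = 4.760952, φ = arccos(3q/(p·r)) = arccos(-0.926656) = 2.756213 rad.
y_k = r·cos(φ/3 − 2πk/3) for k = 0, 1, 2 gives y = 2.889060, 1.832664, -4.721724.
λ_k = y_k + 0.000000 gives λ = 2.8891, 1.8327, -4.7217 (check: the sum is 0.0000 = tr M).

Hence λ_max = 2.8891 and λ_min = -4.7217.


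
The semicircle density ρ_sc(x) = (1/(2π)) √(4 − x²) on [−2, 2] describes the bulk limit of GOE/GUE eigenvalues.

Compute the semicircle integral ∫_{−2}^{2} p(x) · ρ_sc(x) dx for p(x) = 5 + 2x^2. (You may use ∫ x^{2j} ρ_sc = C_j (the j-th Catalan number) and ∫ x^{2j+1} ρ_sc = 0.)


Write p(x) = Σ a_i x^i, split into monomials and integrate each against ρ_sc separately.
Using ∫ x^{2j} ρ_sc = C_j = (1/(j+1)) C(2j, j) (Catalan numbers) and ∫ x^{2j+1} ρ_sc = 0 (odd monomials vanish by symmetry):
  i = 0 (even): a_0 · C_{0} = 5 · 1 = 5
  i = 2 (even): a_2 · C_{1} = 2 · 1 = 2

Summing the contributions: ∫_{−2}^{2} p(x) ρ_sc(x) dx = 5 + 2 = 7.


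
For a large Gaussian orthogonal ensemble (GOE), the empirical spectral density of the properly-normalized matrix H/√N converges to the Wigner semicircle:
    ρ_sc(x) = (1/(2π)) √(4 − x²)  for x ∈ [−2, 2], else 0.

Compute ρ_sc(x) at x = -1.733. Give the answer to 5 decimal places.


ρ_sc(x) = (1/(2π)) √(4 − x²). With x = -1.733:
  4 − x² = 4 − (-1.733)² = 4 − 3.003289 = 0.996711.
  √(4 − x²) = 0.998354.
  1/(2π) = 0.159155.
  ρ_sc(-1.733) = 0.159155 · 0.998354 = 0.158893.

Rounded to 5 decimal places: ρ_sc(-1.733) ≈ 0.15889.


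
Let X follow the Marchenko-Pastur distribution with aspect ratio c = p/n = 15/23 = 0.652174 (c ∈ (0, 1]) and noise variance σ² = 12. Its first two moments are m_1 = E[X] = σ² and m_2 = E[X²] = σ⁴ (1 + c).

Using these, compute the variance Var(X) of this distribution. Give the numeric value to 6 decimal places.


m_1 = E[X] = σ² = 12, so m_1² = 144.
m_2 = E[X²] = σ⁴ (1 + c) = 144 · (1 + 0.652174) = 144 · 1.652174 = 237.913043.
(Note m_2 − m_1² simplifies to c · σ⁴ = 0.652174 · 144.)

Var(X) = m_2 − m_1² = 237.913043 − 144 = 93.913043.


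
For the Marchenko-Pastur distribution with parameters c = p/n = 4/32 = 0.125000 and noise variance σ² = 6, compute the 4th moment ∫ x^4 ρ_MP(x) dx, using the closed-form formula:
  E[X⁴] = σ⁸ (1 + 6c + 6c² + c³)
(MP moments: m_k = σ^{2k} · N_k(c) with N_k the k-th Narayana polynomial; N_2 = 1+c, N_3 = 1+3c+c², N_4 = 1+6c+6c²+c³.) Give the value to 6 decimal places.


E[X⁴] = σ⁸ (1 + 6c + 6c² + c³) (fourth MP moment). With σ² = 6 (so σ⁸ = 1296) and c = 4/32 = 0.125000: E[X⁴] = 1296 · (1 + 6·0.125000 + 6·(0.125000)² + (0.125000)³) = 1296 · 1.845703.

So E[X^4] = 2392.031250.


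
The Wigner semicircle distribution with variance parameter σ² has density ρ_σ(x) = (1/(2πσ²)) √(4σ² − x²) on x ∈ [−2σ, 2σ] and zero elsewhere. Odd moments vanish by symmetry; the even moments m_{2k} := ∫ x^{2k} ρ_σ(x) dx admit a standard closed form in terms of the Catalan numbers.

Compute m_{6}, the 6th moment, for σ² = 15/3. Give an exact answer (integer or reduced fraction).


By the scaled semicircle moment identity, m_{2k} = σ^{2k} · C_k with k = 3.
C_3 = (1/(k+1)) · C(2k, k) = (1/4) · C(6, 3) = (1/4) · 20 = 5.
σ^{2k} = (σ²)^k = (15/3)^3 = 125.

Therefore m_{6} = σ^{6} · C_3 = 125 · 5 = 625.


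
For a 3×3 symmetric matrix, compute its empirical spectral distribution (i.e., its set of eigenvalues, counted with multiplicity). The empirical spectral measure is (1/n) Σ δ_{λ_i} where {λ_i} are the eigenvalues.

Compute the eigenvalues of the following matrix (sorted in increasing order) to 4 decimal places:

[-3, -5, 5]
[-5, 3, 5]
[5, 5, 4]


Since M is real symmetric, all three eigenvalues are real; they are the roots of det(λI − M) = λ³ − (tr M) λ² + s λ − det M, where s is the sum of the principal 2×2 minors.
tr M = -3 + 3 + 4 = 4.
s = ((-3)·3 − (-5)²) + ((-3)·4 − 5²) + (3·4 − 5²) = -34 + (-37) + (-13) = -84.
det M (expand along row 1) = (-3)·(-13) − (-5)·(-45) + 5·(-40) = -386.
Characteristic polynomial: λ³ − 4λ² − 84λ + 386 = 0.
Substitute λ = y + (tr M)/3 = y + 1.333333 to remove the quadratic term: y³ + p·y + q = 0 with p = s − (tr M)²/3 = -89.333333 and q = −2(tr M)³/27 + (tr M)·s/3 − det M = 269.259259.
Three real roots ⇒ use the trigonometric (Viète) form: r = 2√(−p/3) = 10.913804, φ = arccos(3q/(p·r)) = arccos(-0.828519) = 2.547253 rad.
y_k = r·cos(φ/3 − 2πk/3) for k = 0, 1, 2 gives y = 7.210431, 3.489895, -10.700326.
λ_k = y_k + 1.333333 gives λ = 8.5438, 4.8232, -9.3670 (check: the sum is 4.0000 = tr M).

Eigenvalues sorted in increasing order: [-9.3670, 4.8232, 8.5438].


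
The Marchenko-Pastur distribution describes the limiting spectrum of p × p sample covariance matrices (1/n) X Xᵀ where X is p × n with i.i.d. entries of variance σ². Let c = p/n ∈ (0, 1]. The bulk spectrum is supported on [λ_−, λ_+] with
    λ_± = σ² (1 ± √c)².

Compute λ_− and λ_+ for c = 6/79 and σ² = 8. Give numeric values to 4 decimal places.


c = 6/79 = 0.075949; √c = 0.275589.
λ_− = σ² (1 − √c)² = 8 · (1 − 0.275589)² = 8 · (0.724411)² = 4.198169.
λ_+ = σ² (1 + √c)² = 8 · (1 + 0.275589)² = 8 · (1.275589)² = 13.017021.

Rounded to 4 decimal places: λ_− ≈ 4.1982, λ_+ ≈ 13.0170.


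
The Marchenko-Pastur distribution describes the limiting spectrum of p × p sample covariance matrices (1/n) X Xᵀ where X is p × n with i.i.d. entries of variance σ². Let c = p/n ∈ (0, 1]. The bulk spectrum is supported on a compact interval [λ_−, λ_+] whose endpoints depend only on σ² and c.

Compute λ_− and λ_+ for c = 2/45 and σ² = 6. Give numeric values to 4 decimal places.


c = 2/45 = 0.044444; √c = 0.210819.
λ_− = σ² (1 − √c)² = 6 · (1 − 0.210819)² = 6 · (0.789181)² = 3.736845.
λ_+ = σ² (1 + √c)² = 6 · (1 + 0.210819)² = 6 · (1.210819)² = 8.796489.

Rounded to 4 decimal places: λ_− ≈ 3.7368, λ_+ ≈ 8.7965.


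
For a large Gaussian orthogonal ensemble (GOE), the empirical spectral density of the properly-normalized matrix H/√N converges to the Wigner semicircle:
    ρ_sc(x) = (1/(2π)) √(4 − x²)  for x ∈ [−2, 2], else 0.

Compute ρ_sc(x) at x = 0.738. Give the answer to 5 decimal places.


ρ_sc(x) = (1/(2π)) √(4 − x²). With x = 0.738:
  4 − x² = 4 − (0.738)² = 4 − 0.544644 = 3.455356.
  √(4 − x²) = 1.858859.
  1/(2π) = 0.159155.
  ρ_sc(0.738) = 0.159155 · 1.858859 = 0.295847.

Rounded to 5 decimal places: ρ_sc(0.738) ≈ 0.29585.


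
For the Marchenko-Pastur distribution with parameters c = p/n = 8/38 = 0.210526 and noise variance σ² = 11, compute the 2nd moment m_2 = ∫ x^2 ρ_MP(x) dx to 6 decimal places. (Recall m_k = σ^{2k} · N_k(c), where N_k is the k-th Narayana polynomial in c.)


E[X²] = σ⁴ (1 + c) (second MP moment). With σ² = 11 (so σ⁴ = 121) and c = 8/38 = 0.210526: E[X²] = 121 · (1 + 0.210526) = 121 · 1.210526.

So E[X^2] = 146.473684.


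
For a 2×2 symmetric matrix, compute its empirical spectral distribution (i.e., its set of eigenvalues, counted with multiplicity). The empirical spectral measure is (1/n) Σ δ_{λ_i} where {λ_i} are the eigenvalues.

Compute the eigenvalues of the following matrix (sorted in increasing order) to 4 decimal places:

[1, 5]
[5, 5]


Since M is real symmetric, both eigenvalues are real; they are the roots of det(λI − M) = λ² − (tr M) λ + det M.
tr M = 1 + 5 = 6.
det M = 1·5 − 5² = 5 − 25 = -20.
Characteristic polynomial: λ² − 6λ − 20 = 0.
Discriminant Δ = (tr M)² − 4·det M = 36 − (-80) = 116; √Δ = 10.770330.
λ = (tr M ± √Δ)/2 = (6 ± 10.770330)/2, giving (tr M − √Δ)/2 = -2.3852 and (tr M + √Δ)/2 = 8.3852.

Eigenvalues sorted in increasing order: [-2.3852, 8.3852].


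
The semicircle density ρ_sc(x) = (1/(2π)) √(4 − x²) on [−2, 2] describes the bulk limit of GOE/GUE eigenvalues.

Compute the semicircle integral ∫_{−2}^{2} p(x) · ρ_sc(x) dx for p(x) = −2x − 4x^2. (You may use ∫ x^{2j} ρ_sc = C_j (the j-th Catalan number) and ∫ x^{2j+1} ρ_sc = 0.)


Write p(x) = Σ a_i x^i, split into monomials and integrate each against ρ_sc separately.
Using ∫ x^{2j} ρ_sc = C_j = (1/(j+1)) C(2j, j) (Catalan numbers) and ∫ x^{2j+1} ρ_sc = 0 (odd monomials vanish by symmetry):
  i = 1 (odd): ∫ x^1 ρ_sc = 0 (vanishes)
  i = 2 (even): a_2 · C_{1} = -4 · 1 = -4

Summing the contributions: ∫_{−2}^{2} p(x) ρ_sc(x) dx = -4.


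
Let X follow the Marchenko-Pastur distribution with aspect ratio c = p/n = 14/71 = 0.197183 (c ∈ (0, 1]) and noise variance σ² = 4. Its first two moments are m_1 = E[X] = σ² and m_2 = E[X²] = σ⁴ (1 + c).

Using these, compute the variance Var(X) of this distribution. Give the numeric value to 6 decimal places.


m_1 = E[X] = σ² = 4, so m_1² = 16.
m_2 = E[X²] = σ⁴ (1 + c) = 16 · (1 + 0.197183) = 16 · 1.197183 = 19.154930.
(Note m_2 − m_1² simplifies to c · σ⁴ = 0.197183 · 16.)

Var(X) = m_2 − m_1² = 19.154930 − 16 = 3.154930.


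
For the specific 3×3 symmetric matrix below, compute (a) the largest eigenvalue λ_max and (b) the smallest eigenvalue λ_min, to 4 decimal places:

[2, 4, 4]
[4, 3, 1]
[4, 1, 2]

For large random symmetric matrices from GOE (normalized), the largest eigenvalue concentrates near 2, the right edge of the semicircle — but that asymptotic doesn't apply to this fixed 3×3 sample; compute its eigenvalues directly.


Since M is real symmetric, all three eigenvalues are real; they are the roots of det(λI − M) = λ³ − (tr M) λ² + s λ − det M, where s is the sum of the principal 2×2 minors.
tr M = 2 + 3 + 2 = 7.
s = (2·3 − 4²) + (2·2 − 4²) + (3·2 − 1²) = -10 + (-12) + 5 = -17.
det M (expand along row 1) = 2·5 − 4·4 + 4·(-8) = -38.
Characteristic polynomial: λ³ − 7λ² − 17λ + 38 = 0.
Substitute λ = y + (tr M)/3 = y + 2.333333 to remove the quadratic term: y³ + p·y + q = 0 with p = s − (tr M)²/3 = -33.333333 and q = −2(tr M)³/27 + (tr M)·s/3 − det M = -27.074074.
Three real roots ⇒ use the trigonometric (Viète) form: r = 2√(−p/3) = 6.666667, φ = arccos(3q/(p·r)) = arccos(0.365500) = 1.196626 rad.
y_k = r·cos(φ/3 − 2πk/3) for k = 0, 1, 2 gives y = 6.143322, -0.829335, -5.313988.
λ_k = y_k + 2.333333 gives λ = 8.4767, 1.5040, -2.9807 (check: the sum is 7.0000 = tr M).

Hence λ_max = 8.4767 and λ_min = -2.9807.


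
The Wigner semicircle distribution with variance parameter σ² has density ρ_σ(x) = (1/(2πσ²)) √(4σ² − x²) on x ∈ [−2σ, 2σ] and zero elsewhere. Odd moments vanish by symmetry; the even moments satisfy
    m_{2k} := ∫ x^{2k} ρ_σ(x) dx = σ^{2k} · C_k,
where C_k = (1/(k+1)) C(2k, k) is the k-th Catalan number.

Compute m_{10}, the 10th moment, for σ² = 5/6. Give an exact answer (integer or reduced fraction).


By the scaled semicircle moment identity, m_{2k} = σ^{2k} · C_k with k = 5.
C_5 = (1/(k+1)) · C(2k, k) = (1/6) · C(10, 5) = (1/6) · 252 = 42.
σ^{2k} = (σ²)^k = (5/6)^5 = 3125/7776.

Therefore m_{10} = σ^{10} · C_5 = (3125/7776) · 42 = 21875/1296.


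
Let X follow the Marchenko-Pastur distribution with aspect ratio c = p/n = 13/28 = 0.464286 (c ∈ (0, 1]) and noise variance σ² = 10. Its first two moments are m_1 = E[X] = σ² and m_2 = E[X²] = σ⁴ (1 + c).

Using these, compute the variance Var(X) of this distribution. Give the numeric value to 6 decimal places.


m_1 = E[X] = σ² = 10, so m_1² = 100.
m_2 = E[X²] = σ⁴ (1 + c) = 100 · (1 + 0.464286) = 100 · 1.464286 = 146.428571.
(Note m_2 − m_1² simplifies to c · σ⁴ = 0.464286 · 100.)

Var(X) = m_2 − m_1² = 146.428571 − 100 = 46.428571.


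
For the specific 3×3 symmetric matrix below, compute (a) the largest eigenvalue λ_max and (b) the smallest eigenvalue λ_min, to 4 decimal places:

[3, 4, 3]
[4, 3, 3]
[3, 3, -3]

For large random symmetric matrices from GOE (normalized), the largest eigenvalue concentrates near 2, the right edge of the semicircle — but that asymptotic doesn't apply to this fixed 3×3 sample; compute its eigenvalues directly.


Since M is real symmetric, all three eigenvalues are real; they are the roots of det(λI − M) = λ³ − (tr M) λ² + s λ − det M, where s is the sum of the principal 2×2 minors.
tr M = 3 + 3 + (-3) = 3.
s = (3·3 − 4²) + (3·(-3) − 3²) + (3·(-3) − 3²) = -7 + (-18) + (-18) = -43.
det M (expand along row 1) = 3·(-18) − 4·(-21) + 3·3 = 39.
Characteristic polynomial: λ³ − 3λ² − 43λ − 39 = 0.
Substitute λ = y + (tr M)/3 = y + 1.000000 to remove the quadratic term: y³ + p·y + q = 0 with p = s − (tr M)²/3 = -46.000000 and q = −2(tr M)³/27 + (tr M)·s/3 − det M = -84.000000.
Three real roots ⇒ use the trigonometric (Viète) form: r = 2√(−p/3) = 7.831560, φ = arccos(3q/(p·r)) = arccos(0.699511) = 0.796084 rad.
y_k = r·cos(φ/3 − 2πk/3) for k = 0, 1, 2 gives y = 7.557439, -2.000000, -5.557439.
λ_k = y_k + 1.000000 gives λ = 8.5574, -1.0000, -4.5574 (check: the sum is 3.0000 = tr M).

Hence λ_max = 8.5574 and λ_min = -4.5574.


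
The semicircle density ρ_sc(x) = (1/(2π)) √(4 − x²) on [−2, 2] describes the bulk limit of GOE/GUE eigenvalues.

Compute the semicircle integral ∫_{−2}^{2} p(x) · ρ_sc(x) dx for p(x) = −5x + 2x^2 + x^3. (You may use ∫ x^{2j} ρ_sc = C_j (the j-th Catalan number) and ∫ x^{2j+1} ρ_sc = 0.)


Write p(x) = Σ a_i x^i, split into monomials and integrate each against ρ_sc separately.
Using ∫ x^{2j} ρ_sc = C_j = (1/(j+1)) C(2j, j) (Catalan numbers) and ∫ x^{2j+1} ρ_sc = 0 (odd monomials vanish by symmetry):
  i = 1 (odd): ∫ x^1 ρ_sc = 0 (vanishes)
  i = 2 (even): a_2 · C_{1} = 2 · 1 = 2
  i = 3 (odd): ∫ x^3 ρ_sc = 0 (vanishes)

Summing the contributions: ∫_{−2}^{2} p(x) ρ_sc(x) dx = 2.


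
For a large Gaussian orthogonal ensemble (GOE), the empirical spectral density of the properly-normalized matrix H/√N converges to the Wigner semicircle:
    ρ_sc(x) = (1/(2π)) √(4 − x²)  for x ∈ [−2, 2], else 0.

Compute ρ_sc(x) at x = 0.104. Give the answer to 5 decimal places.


ρ_sc(x) = (1/(2π)) √(4 − x²). With x = 0.104:
  4 − x² = 4 − (0.104)² = 4 − 0.010816 = 3.989184.
  √(4 − x²) = 1.997294.
  1/(2π) = 0.159155.
  ρ_sc(0.104) = 0.159155 · 1.997294 = 0.317879.

Rounded to 5 decimal places: ρ_sc(0.104) ≈ 0.31788.


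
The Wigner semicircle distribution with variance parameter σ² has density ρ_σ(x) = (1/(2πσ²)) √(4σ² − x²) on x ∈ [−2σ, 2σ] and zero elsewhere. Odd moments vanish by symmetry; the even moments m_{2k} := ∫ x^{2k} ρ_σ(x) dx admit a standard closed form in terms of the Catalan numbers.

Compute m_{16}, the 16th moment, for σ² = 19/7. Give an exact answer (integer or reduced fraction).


By the scaled semicircle moment identity, m_{2k} = σ^{2k} · C_k with k = 8.
C_8 = (1/(k+1)) · C(2k, k) = (1/9) · C(16, 8) = (1/9) · 12870 = 1430.
σ^{2k} = (σ²)^k = (19/7)^8 = 16983563041/5764801.

Therefore m_{16} = σ^{16} · C_8 = (16983563041/5764801) · 1430 = 24286495148630/5764801.


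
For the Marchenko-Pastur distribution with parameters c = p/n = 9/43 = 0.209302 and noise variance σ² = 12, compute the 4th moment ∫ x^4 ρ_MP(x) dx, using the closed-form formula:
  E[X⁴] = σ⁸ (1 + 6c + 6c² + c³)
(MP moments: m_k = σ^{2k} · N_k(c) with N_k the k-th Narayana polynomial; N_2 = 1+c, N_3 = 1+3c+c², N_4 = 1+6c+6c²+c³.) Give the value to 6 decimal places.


E[X⁴] = σ⁸ (1 + 6c + 6c² + c³) (fourth MP moment). With σ² = 12 (so σ⁸ = 20736) and c = 9/43 = 0.209302: E[X⁴] = 20736 · (1 + 6·0.209302 + 6·(0.209302)² + (0.209302)³) = 20736 · 2.527828.

So E[X^4] = 52417.035984.


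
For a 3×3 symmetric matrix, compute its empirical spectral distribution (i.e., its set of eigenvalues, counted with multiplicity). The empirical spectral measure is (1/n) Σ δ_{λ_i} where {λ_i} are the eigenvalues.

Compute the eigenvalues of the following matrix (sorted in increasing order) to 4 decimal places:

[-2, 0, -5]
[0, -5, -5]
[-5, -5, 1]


Since M is real symmetric, all three eigenvalues are real; they are the roots of det(λI − M) = λ³ − (tr M) λ² + s λ − det M, where s is the sum of the principal 2×2 minors.
tr M = -2 + (-5) + 1 = -6.
s = ((-2)·(-5) − 0²) + ((-2)·1 − (-5)²) + ((-5)·1 − (-5)²) = 10 + (-27) + (-30) = -47.
det M (expand along row 1) = (-2)·(-30) − 0·(-25) + (-5)·(-25) = 185.
Characteristic polynomial: λ³ + 6λ² − 47λ − 185 = 0.
Substitute λ = y + (tr M)/3 = y − 2.000000 to remove the quadratic term: y³ + p·y + q = 0 with p = s − (tr M)²/3 = -59.000000 and q = −2(tr M)³/27 + (tr M)·s/3 − det M = -75.000000.
Three real roots ⇒ use the trigonometric (Viète) form: r = 2√(−p/3) = 8.869423, φ = arccos(3q/(p·r)) = arccos(0.429967) = 1.126340 rad.
y_k = r·cos(φ/3 − 2πk/3) for k = 0, 1, 2 gives y = 8.251614, -1.309222, -6.942392.
λ_k = y_k − 2.000000 gives λ = 6.2516, -3.3092, -8.9424 (check: the sum is -6.0000 = tr M).

Eigenvalues sorted in increasing order: [-8.9424, -3.3092, 6.2516].


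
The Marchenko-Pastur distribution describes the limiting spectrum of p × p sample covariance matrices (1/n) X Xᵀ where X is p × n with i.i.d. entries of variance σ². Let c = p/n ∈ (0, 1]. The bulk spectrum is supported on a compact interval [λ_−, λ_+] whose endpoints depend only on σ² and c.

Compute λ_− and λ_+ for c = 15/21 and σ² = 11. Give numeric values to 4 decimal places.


c = 15/21 = 0.714286; √c = 0.845154.
λ_− = σ² (1 − √c)² = 11 · (1 − 0.845154)² = 11 · (0.154846)² = 0.263749.
λ_+ = σ² (1 + √c)² = 11 · (1 + 0.845154)² = 11 · (1.845154)² = 37.450536.

Rounded to 4 decimal places: λ_− ≈ 0.2637, λ_+ ≈ 37.4505.


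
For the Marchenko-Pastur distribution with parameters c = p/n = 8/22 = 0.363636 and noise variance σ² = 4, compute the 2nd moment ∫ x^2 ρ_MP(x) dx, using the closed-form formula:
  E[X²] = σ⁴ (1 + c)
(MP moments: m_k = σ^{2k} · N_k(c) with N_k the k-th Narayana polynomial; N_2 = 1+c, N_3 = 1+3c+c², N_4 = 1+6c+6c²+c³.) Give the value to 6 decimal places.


E[X²] = σ⁴ (1 + c) (second MP moment). With σ² = 4 (so σ⁴ = 16) and c = 8/22 = 0.363636: E[X²] = 16 · (1 + 0.363636) = 16 · 1.363636.

So E[X^2] = 21.818182.


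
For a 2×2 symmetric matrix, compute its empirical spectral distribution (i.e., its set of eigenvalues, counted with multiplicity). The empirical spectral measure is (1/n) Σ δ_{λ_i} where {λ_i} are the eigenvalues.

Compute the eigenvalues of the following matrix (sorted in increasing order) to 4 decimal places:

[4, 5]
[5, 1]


Since M is real symmetric, both eigenvalues are real; they are the roots of det(λI − M) = λ² − (tr M) λ + det M.
tr M = 4 + 1 = 5.
det M = 4·1 − 5² = 4 − 25 = -21.
Characteristic polynomial: λ² − 5λ − 21 = 0.
Discriminant Δ = (tr M)² − 4·det M = 25 − (-84) = 109; √Δ = 10.440307.
λ = (tr M ± √Δ)/2 = (5 ± 10.440307)/2, giving (tr M − √Δ)/2 = -2.7202 and (tr M + √Δ)/2 = 7.7202.

Eigenvalues sorted in increasing order: [-2.7202, 7.7202].


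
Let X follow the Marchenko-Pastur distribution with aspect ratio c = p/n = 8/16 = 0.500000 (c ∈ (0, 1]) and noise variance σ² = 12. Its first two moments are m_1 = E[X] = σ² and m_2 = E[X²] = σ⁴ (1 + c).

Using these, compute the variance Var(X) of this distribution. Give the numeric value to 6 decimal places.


m_1 = E[X] = σ² = 12, so m_1² = 144.
m_2 = E[X²] = σ⁴ (1 + c) = 144 · (1 + 0.500000) = 144 · 1.500000 = 216.000000.
(Note m_2 − m_1² simplifies to c · σ⁴ = 0.500000 · 144.)

Var(X) = m_2 − m_1² = 216.000000 − 144 = 72.000000.


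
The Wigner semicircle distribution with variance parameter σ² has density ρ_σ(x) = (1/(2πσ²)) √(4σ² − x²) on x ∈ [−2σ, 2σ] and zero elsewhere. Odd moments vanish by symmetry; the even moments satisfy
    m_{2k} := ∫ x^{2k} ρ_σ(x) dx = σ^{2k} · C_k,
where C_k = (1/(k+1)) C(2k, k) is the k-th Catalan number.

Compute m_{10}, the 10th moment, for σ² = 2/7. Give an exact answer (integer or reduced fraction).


By the scaled semicircle moment identity, m_{2k} = σ^{2k} · C_k with k = 5.
C_5 = (1/(k+1)) · C(2k, k) = (1/6) · C(10, 5) = (1/6) · 252 = 42.
σ^{2k} = (σ²)^k = (2/7)^5 = 32/16807.

Therefore m_{10} = σ^{10} · C_5 = (32/16807) · 42 = 192/2401.


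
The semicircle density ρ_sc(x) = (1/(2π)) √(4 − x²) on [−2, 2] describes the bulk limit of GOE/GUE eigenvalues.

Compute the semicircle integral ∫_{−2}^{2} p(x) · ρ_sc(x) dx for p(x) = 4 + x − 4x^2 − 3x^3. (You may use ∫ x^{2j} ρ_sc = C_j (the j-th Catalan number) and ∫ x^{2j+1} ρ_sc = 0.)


Write p(x) = Σ a_i x^i, split into monomials and integrate each against ρ_sc separately.
Using ∫ x^{2j} ρ_sc = C_j = (1/(j+1)) C(2j, j) (Catalan numbers) and ∫ x^{2j+1} ρ_sc = 0 (odd monomials vanish by symmetry):
  i = 0 (even): a_0 · C_{0} = 4 · 1 = 4
  i = 1 (odd): ∫ x^1 ρ_sc = 0 (vanishes)
  i = 2 (even): a_2 · C_{1} = -4 · 1 = -4
  i = 3 (odd): ∫ x^3 ρ_sc = 0 (vanishes)

Summing the contributions: ∫_{−2}^{2} p(x) ρ_sc(x) dx = 4 + (-4) = 0.
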